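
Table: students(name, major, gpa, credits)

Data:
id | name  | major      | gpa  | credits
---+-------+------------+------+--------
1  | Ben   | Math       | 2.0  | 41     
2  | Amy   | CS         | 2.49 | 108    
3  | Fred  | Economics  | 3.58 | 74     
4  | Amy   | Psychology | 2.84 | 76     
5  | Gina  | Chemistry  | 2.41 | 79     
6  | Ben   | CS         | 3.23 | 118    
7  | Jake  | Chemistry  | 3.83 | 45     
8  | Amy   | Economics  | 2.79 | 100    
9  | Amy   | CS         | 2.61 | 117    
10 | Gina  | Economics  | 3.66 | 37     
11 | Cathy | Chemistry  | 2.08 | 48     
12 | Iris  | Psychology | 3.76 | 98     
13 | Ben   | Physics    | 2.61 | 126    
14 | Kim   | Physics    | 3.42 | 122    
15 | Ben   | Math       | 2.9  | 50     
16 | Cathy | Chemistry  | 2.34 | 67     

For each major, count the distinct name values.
SELECT major, COUNT(DISTINCT name)
FROM students
GROUP BY major

Result:
  CS: 2 distinct
  Chemistry: 3 distinct
  Economics: 3 distinct
  Math: 1 distinct
  Physics: 2 distinct
  Psychology: 2 distinct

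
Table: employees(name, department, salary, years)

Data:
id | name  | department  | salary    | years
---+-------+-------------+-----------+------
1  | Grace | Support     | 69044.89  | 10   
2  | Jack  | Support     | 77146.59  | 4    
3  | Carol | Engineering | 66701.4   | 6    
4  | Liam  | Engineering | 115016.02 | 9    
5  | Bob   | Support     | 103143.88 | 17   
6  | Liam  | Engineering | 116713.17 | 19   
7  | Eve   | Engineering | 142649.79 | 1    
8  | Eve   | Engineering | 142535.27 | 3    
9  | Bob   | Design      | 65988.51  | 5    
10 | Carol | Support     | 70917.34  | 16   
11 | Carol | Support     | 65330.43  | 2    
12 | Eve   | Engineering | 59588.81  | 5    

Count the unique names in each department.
SELECT department, COUNT(DISTINCT name)
FROM employees
GROUP BY department

Result:
  Design: 1 distinct
  Engineering: 3 distinct
  Support: 4 distinct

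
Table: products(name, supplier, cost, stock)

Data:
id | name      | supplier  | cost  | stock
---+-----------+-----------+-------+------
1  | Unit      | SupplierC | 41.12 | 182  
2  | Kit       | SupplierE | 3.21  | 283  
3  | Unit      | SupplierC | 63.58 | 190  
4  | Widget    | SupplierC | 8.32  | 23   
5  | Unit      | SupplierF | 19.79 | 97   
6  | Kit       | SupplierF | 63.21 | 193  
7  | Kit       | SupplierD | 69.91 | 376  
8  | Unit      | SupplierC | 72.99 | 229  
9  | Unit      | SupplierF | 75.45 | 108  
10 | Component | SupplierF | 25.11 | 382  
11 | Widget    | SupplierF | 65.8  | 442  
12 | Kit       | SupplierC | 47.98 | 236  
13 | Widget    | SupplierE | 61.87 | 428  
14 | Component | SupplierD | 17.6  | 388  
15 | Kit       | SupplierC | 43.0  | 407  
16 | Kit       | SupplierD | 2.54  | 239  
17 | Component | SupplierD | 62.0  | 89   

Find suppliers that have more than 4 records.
SELECT supplier, COUNT(*) as cnt
FROM products
GROUP BY supplier
HAVING COUNT(*) > 4

Result:
  SupplierC: 6
  SupplierF: 5

Note: HAVING filters groups after aggregation, WHERE filters rows before.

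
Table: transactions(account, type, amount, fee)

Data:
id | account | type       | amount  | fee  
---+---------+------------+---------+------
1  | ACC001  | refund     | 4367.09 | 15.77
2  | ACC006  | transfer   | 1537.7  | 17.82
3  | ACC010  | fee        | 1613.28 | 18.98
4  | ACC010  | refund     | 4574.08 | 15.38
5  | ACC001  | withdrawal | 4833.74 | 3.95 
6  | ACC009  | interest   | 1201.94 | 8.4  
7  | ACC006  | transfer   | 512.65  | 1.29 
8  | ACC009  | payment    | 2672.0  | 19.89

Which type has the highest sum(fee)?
SELECT type, SUM(fee) as val
FROM transactions
GROUP BY type
ORDER BY val DESC
LIMIT 1

Result: refund with sum(fee) = 31.15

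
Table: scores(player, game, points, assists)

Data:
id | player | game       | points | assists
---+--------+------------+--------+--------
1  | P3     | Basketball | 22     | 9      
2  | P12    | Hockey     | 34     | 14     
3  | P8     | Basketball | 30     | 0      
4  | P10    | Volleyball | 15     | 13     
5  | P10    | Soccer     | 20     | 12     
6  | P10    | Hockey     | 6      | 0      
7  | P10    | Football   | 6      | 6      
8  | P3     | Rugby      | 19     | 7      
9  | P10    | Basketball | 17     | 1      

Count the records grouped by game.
SELECT game, COUNT(*) as count
FROM scores
GROUP BY game

Result:
  Basketball: 3
  Football: 1
  Hockey: 2
  Rugby: 1
  Soccer: 1
  Volleyball: 1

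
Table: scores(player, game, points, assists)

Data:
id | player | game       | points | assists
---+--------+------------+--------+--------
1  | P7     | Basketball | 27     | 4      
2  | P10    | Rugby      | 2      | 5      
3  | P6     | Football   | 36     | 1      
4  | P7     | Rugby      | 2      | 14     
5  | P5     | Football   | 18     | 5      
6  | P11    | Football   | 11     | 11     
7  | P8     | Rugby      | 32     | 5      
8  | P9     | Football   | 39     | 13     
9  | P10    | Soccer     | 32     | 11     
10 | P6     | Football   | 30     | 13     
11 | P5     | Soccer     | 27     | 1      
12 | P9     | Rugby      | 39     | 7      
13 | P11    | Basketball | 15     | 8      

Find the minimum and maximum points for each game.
SELECT game, MIN(points), MAX(points)
FROM scores
GROUP BY game

Result:
  Basketball: min=15, max=27
  Football: min=11, max=39
  Rugby: min=2, max=39
  Soccer: min=27, max=32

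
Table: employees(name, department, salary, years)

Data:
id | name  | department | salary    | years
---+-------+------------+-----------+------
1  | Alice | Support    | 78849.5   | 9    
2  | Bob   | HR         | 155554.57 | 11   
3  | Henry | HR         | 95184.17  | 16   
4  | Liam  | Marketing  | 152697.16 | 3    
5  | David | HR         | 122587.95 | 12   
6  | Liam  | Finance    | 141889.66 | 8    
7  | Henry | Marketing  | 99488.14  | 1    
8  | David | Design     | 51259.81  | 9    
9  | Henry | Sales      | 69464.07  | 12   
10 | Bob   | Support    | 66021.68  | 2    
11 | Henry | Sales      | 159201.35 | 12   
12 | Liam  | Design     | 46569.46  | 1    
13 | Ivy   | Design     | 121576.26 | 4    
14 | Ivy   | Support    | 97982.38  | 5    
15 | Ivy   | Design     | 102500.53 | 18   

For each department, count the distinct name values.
SELECT department, COUNT(DISTINCT name)
FROM employees
GROUP BY department

Result:
  Design: 3 distinct
  Finance: 1 distinct
  HR: 3 distinct
  Marketing: 2 distinct
  Sales: 1 distinct
  Support: 3 distinct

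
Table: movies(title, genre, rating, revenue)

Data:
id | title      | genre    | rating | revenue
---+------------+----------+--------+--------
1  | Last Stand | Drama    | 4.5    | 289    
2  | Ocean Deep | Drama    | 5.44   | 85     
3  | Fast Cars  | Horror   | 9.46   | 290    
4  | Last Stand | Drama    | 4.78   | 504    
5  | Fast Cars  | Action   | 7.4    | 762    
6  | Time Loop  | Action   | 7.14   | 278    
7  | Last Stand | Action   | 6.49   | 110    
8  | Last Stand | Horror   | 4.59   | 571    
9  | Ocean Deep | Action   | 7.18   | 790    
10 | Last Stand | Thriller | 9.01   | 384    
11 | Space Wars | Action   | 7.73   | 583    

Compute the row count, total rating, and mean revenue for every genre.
SELECT genre,
       COUNT(*) as cnt,
       SUM(rating) as total_rating,
       AVG(revenue) as avg_revenue
FROM movies
GROUP BY genre

Result:
  Action: 5 records, 35.94 total rating, 504.60 avg revenue
  Drama: 3 records, 14.72 total rating, 292.67 avg revenue
  Horror: 2 records, 14.05 total rating, 430.50 avg revenue
  Thriller: 1 records, 9.01 total rating, 384.00 avg revenue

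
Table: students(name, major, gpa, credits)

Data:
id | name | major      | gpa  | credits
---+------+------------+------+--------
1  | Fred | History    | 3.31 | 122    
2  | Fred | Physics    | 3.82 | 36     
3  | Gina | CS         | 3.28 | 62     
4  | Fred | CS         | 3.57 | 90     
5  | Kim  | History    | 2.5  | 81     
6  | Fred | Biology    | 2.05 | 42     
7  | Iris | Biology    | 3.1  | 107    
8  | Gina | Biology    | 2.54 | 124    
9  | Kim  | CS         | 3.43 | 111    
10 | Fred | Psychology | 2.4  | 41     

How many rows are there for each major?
SELECT major, COUNT(*) as count
FROM students
GROUP BY major

Result:
  Biology: 3
  CS: 3
  History: 2
  Physics: 1
  Psychology: 1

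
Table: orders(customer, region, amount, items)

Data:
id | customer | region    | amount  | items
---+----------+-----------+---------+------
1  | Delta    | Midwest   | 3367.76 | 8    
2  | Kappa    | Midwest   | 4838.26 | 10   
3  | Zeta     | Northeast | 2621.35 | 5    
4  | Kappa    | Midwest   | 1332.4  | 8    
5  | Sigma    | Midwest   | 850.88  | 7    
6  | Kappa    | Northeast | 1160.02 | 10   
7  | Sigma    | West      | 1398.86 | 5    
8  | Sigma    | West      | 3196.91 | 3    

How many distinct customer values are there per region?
SELECT region, COUNT(DISTINCT customer)
FROM orders
GROUP BY region

Result:
  Midwest: 3 distinct
  Northeast: 2 distinct
  West: 1 distinct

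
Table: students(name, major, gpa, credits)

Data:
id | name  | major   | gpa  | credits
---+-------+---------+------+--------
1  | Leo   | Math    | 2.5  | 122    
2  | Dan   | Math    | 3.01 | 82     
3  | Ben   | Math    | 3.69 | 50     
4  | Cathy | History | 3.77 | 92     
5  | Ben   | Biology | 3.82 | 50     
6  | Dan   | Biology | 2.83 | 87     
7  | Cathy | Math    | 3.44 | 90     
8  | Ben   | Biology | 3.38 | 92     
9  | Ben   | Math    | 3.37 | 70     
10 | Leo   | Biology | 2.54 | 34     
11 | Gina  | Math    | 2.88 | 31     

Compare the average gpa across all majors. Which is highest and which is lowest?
SELECT major, AVG(gpa)
FROM students
GROUP BY major
ORDER BY AVG(gpa)

All groups:
  Biology: 3.14
  Math: 3.15
  History: 3.77

Highest: History (3.77)
Lowest: Biology (3.14)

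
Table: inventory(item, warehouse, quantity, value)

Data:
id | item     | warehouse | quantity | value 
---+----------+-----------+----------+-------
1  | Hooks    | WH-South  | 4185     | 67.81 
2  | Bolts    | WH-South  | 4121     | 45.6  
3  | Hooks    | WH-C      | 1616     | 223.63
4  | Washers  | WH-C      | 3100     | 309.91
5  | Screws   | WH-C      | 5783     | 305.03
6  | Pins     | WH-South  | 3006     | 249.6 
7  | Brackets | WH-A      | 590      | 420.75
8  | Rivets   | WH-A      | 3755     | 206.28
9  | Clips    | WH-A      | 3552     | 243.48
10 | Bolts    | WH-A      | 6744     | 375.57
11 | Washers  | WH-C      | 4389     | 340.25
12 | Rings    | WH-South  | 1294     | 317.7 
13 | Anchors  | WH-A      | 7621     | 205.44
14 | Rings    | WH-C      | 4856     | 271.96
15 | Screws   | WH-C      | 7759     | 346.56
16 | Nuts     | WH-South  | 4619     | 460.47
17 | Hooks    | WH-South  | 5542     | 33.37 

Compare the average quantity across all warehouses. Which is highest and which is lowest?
SELECT warehouse, AVG(quantity)
FROM inventory
GROUP BY warehouse
ORDER BY AVG(quantity)

All groups:
  WH-South: 3794.50
  WH-A: 4452.40
  WH-C: 4583.83

Highest: WH-C (4583.83)
Lowest: WH-South (3794.50)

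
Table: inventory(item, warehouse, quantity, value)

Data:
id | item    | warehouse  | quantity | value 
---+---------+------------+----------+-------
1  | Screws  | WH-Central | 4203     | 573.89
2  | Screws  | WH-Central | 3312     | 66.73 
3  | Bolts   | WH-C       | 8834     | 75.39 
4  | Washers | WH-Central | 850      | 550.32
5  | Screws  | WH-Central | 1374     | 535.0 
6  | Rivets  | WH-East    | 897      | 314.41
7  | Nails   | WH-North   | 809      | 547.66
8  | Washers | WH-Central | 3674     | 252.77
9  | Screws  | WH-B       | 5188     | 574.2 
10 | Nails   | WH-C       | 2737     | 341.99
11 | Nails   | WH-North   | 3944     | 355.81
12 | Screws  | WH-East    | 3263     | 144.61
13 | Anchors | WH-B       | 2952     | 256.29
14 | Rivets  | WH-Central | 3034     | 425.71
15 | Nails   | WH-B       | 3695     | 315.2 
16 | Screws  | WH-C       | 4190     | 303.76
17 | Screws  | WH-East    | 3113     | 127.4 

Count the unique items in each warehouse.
SELECT warehouse, COUNT(DISTINCT item)
FROM inventory
GROUP BY warehouse

Result:
  WH-B: 3 distinct
  WH-C: 3 distinct
  WH-Central: 3 distinct
  WH-East: 2 distinct
  WH-North: 1 distinct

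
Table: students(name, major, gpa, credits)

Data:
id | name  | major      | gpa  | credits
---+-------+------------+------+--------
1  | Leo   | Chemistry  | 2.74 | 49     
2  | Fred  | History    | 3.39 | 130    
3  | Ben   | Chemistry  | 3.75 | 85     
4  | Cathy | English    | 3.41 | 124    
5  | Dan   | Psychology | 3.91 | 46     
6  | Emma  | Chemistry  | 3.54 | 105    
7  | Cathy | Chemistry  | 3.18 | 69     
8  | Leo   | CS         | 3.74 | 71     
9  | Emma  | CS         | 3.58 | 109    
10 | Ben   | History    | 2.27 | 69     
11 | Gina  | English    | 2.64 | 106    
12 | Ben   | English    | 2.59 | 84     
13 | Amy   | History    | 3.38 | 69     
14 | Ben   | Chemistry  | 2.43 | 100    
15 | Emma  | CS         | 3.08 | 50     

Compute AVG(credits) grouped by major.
SELECT major, AVG(credits) as result
FROM students
GROUP BY major

Result:
  CS: 76.67
  Chemistry: 81.60
  English: 104.67
  History: 89.33
  Psychology: 46.00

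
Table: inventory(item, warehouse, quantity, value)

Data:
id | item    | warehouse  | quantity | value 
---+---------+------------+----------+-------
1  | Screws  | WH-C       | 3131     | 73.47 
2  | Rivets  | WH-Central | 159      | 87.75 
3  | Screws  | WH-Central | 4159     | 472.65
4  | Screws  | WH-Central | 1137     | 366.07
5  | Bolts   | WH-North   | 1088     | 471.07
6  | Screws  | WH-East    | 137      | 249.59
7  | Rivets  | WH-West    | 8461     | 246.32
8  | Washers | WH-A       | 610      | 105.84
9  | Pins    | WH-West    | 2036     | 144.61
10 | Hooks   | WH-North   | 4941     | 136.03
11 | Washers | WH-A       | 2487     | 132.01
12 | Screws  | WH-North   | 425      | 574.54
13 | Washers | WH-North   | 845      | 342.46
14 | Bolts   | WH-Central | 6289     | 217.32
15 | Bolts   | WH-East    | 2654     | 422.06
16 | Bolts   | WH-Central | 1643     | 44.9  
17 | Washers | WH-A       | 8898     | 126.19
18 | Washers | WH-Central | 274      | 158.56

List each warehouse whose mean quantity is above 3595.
SELECT warehouse, AVG(quantity)
FROM inventory
GROUP BY warehouse
HAVING AVG(quantity) > 3595

Result:
  WH-A: avg=3998.33
  WH-West: avg=5248.50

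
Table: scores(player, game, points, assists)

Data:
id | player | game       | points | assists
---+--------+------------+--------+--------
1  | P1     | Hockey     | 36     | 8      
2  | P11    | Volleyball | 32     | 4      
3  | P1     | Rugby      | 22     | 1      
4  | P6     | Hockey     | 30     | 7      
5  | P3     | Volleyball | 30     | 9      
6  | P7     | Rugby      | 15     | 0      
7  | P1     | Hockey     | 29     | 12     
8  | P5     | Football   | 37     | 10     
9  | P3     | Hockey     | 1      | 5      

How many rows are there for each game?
SELECT game, COUNT(*) as count
FROM scores
GROUP BY game

Result:
  Football: 1
  Hockey: 4
  Rugby: 2
  Volleyball: 2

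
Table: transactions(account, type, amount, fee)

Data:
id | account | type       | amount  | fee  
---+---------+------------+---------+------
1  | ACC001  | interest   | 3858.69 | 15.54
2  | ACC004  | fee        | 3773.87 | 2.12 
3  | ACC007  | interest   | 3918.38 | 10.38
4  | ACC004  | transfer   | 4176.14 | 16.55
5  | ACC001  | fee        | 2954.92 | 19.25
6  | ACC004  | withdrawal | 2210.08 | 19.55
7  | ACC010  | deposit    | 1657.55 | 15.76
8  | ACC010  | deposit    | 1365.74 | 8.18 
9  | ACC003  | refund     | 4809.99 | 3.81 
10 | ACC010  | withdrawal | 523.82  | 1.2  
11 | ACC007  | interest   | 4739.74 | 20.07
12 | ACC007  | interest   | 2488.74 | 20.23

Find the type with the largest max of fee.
SELECT type, MAX(fee) as val
FROM transactions
GROUP BY type
ORDER BY val DESC
LIMIT 1

Result: interest with max(fee) = 20.23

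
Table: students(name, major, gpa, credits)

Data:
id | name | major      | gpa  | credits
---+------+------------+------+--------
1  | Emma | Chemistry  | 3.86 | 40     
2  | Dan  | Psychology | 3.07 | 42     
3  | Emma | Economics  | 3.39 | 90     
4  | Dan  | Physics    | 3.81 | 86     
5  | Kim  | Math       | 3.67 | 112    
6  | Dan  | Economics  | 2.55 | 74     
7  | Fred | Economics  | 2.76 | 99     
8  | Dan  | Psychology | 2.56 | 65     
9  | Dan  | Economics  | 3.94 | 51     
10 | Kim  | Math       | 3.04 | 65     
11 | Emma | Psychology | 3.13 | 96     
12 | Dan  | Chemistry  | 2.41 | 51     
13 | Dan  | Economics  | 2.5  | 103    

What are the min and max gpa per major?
SELECT major, MIN(gpa), MAX(gpa)
FROM students
GROUP BY major

Result:
  Chemistry: min=2.41, max=3.86
  Economics: min=2.50, max=3.94
  Math: min=3.04, max=3.67
  Physics: min=3.81, max=3.81
  Psychology: min=2.56, max=3.13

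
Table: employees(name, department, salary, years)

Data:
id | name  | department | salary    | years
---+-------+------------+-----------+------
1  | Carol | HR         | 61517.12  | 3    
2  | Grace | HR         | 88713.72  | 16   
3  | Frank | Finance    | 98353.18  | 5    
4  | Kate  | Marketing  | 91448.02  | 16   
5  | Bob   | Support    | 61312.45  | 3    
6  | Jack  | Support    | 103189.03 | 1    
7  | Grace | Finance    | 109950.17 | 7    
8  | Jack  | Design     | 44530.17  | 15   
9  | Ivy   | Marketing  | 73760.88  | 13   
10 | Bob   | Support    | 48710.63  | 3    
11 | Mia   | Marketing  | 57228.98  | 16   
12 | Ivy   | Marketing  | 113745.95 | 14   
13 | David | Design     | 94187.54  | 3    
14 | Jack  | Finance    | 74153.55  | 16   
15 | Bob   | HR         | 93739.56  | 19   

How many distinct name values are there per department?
SELECT department, COUNT(DISTINCT name)
FROM employees
GROUP BY department

Result:
  Design: 2 distinct
  Finance: 3 distinct
  HR: 3 distinct
  Marketing: 3 distinct
  Support: 2 distinct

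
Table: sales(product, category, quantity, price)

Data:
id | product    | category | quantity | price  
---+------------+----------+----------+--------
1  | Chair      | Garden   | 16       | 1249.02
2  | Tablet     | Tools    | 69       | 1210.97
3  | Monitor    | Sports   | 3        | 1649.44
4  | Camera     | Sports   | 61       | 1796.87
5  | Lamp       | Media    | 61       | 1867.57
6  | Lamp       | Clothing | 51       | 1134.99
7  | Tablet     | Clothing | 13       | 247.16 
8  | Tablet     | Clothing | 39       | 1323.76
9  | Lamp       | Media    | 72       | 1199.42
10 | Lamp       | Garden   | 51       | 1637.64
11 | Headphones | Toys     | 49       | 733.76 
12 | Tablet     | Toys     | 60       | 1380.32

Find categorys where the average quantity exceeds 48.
SELECT category, AVG(quantity)
FROM sales
GROUP BY category
HAVING AVG(quantity) > 48

Result:
  Media: avg=66.50
  Tools: avg=69.00
  Toys: avg=54.50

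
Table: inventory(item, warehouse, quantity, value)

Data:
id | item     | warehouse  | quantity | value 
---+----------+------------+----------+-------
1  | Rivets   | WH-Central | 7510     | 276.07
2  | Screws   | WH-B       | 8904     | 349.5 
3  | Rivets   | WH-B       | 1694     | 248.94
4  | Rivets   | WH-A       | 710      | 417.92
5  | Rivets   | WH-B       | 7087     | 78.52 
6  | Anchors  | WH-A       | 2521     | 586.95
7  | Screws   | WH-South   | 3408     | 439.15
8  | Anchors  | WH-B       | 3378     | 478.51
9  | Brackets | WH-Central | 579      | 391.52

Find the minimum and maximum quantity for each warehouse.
SELECT warehouse, MIN(quantity), MAX(quantity)
FROM inventory
GROUP BY warehouse

Result:
  WH-A: min=710, max=2521
  WH-B: min=1694, max=8904
  WH-Central: min=579, max=7510
  WH-South: min=3408, max=3408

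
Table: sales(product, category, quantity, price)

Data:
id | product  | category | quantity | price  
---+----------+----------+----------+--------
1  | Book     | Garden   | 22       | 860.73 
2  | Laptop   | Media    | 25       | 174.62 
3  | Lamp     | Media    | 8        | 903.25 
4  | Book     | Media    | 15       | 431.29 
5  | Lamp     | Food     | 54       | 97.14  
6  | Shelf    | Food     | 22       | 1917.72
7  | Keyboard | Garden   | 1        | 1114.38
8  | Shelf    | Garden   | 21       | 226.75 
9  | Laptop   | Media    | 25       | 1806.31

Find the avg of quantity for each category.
SELECT category, AVG(quantity) as result
FROM sales
GROUP BY category

Result:
  Food: 38.00
  Garden: 14.67
  Media: 18.25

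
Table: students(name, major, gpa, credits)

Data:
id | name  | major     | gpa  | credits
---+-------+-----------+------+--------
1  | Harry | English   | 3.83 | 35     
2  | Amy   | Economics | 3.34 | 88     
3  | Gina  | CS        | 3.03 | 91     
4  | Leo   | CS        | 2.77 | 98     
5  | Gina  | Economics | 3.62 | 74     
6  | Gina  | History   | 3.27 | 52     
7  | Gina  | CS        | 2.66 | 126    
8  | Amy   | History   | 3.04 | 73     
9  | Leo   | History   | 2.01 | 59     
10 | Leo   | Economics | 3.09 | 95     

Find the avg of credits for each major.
SELECT major, AVG(credits) as result
FROM students
GROUP BY major

Result:
  CS: 105.00
  Economics: 85.67
  English: 35.00
  History: 61.33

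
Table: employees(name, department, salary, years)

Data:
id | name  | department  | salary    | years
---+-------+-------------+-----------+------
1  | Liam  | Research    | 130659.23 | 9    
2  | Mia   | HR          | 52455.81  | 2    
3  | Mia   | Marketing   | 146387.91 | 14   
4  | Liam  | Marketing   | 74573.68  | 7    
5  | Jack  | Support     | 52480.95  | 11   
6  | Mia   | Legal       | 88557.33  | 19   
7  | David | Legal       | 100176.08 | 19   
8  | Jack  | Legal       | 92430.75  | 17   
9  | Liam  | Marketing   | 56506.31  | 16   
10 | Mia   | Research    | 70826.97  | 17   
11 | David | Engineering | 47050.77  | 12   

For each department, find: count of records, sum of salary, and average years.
SELECT department,
       COUNT(*) as cnt,
       SUM(salary) as total_salary,
       AVG(years) as avg_years
FROM employees
GROUP BY department

Result:
  Engineering: 1 records, 47050.77 total salary, 12.00 avg years
  HR: 1 records, 52455.81 total salary, 2.00 avg years
  Legal: 3 records, 281164.16 total salary, 18.33 avg years
  Marketing: 3 records, 277467.90 total salary, 12.33 avg years
  Research: 2 records, 201486.20 total salary, 13.00 avg years
  Support: 1 records, 52480.95 total salary, 11.00 avg years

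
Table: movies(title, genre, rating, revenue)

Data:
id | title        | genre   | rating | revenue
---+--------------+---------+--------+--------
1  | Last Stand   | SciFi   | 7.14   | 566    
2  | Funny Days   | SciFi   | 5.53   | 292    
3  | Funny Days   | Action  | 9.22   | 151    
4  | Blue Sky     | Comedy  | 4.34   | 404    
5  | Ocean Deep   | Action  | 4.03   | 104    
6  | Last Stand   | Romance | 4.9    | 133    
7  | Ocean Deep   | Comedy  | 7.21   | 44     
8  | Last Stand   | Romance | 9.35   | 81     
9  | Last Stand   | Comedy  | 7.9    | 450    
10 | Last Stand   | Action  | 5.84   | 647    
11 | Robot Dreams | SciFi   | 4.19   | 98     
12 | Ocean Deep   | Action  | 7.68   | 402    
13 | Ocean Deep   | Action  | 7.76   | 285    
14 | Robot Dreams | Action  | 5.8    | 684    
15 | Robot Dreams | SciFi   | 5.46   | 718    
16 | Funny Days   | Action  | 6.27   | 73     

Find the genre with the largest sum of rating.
SELECT genre, SUM(rating) as val
FROM movies
GROUP BY genre
ORDER BY val DESC
LIMIT 1

Result: Action with sum(rating) = 46.60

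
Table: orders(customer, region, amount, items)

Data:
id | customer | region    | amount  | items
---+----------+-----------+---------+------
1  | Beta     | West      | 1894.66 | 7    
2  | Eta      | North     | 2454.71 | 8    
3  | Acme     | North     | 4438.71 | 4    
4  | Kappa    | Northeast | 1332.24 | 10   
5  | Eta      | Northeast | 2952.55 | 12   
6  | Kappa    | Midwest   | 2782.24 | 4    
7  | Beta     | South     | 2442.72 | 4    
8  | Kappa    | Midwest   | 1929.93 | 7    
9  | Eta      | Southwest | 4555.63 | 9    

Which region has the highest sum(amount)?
SELECT region, SUM(amount) as val
FROM orders
GROUP BY region
ORDER BY val DESC
LIMIT 1

Result: North with sum(amount) = 6893.42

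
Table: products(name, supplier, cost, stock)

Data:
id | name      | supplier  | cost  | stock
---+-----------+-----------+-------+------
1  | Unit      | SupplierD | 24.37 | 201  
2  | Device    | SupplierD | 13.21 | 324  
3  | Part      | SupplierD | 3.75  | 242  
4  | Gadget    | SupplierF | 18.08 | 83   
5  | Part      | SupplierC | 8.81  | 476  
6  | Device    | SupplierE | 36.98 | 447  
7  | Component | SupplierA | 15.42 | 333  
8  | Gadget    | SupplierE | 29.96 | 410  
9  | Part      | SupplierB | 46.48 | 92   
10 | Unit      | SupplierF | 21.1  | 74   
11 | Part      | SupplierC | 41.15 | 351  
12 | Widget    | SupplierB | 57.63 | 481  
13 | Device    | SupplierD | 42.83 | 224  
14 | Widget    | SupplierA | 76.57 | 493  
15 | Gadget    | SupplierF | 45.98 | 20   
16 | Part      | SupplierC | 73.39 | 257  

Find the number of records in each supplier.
SELECT supplier, COUNT(*) as count
FROM products
GROUP BY supplier

Result:
  SupplierA: 2
  SupplierB: 2
  SupplierC: 3
  SupplierD: 4
  SupplierE: 2
  SupplierF: 3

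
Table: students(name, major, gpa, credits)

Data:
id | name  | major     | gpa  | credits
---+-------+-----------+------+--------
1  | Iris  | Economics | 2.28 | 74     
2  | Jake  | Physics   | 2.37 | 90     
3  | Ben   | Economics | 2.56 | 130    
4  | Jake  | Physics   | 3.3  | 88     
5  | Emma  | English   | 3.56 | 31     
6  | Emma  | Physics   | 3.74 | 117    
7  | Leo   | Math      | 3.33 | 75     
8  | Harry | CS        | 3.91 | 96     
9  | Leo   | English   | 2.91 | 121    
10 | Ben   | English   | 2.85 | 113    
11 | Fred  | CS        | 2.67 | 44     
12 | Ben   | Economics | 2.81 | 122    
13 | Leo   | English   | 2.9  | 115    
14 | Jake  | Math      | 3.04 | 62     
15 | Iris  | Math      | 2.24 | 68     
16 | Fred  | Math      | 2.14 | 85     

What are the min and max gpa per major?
SELECT major, MIN(gpa), MAX(gpa)
FROM students
GROUP BY major

Result:
  CS: min=2.67, max=3.91
  Economics: min=2.28, max=2.81
  English: min=2.85, max=3.56
  Math: min=2.14, max=3.33
  Physics: min=2.37, max=3.74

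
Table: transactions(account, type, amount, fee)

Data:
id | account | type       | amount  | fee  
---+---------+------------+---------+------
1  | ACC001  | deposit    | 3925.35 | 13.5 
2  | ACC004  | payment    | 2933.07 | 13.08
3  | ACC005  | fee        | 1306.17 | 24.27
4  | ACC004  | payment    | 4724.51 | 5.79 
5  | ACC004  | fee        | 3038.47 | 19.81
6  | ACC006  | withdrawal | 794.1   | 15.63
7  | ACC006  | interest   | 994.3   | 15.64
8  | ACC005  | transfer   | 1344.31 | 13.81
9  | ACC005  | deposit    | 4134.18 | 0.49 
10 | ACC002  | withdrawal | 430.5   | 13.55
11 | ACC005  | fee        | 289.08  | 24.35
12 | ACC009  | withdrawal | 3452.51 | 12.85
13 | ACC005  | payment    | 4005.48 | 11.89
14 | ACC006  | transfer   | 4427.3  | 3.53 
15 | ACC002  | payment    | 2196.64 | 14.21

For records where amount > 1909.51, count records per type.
SELECT type, COUNT(*)
FROM transactions
WHERE amount > 1909.51
GROUP BY type

Note: WHERE filters rows before grouping.

Result:
  deposit: 2
  fee: 1
  payment: 4
  transfer: 1
  withdrawal: 1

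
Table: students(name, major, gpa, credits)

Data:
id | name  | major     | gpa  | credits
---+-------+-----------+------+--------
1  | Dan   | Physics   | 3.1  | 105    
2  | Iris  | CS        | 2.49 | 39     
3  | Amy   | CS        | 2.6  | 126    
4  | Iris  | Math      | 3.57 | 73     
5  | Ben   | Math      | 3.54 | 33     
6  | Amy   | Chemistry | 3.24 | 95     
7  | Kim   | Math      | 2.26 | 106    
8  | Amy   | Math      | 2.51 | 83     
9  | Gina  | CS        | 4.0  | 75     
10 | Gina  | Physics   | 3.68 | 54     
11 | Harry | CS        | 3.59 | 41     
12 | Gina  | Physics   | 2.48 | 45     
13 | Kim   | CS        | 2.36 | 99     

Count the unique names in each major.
SELECT major, COUNT(DISTINCT name)
FROM students
GROUP BY major

Result:
  CS: 5 distinct
  Chemistry: 1 distinct
  Math: 4 distinct
  Physics: 2 distinct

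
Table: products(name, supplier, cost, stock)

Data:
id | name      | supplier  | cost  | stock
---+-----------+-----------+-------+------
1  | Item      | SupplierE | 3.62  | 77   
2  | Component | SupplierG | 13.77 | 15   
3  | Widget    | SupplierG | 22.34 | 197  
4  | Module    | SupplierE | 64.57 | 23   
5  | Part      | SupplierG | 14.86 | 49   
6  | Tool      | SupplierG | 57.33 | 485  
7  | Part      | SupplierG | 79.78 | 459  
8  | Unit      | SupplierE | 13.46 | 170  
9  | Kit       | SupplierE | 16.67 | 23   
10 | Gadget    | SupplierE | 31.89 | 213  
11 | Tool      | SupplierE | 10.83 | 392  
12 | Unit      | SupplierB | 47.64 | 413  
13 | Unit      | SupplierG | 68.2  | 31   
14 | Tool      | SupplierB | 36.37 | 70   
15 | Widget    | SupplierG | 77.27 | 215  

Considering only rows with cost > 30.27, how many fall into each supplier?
SELECT supplier, COUNT(*)
FROM products
WHERE cost > 30.27
GROUP BY supplier

Note: WHERE filters rows before grouping.

Result:
  SupplierB: 2
  SupplierE: 2
  SupplierG: 4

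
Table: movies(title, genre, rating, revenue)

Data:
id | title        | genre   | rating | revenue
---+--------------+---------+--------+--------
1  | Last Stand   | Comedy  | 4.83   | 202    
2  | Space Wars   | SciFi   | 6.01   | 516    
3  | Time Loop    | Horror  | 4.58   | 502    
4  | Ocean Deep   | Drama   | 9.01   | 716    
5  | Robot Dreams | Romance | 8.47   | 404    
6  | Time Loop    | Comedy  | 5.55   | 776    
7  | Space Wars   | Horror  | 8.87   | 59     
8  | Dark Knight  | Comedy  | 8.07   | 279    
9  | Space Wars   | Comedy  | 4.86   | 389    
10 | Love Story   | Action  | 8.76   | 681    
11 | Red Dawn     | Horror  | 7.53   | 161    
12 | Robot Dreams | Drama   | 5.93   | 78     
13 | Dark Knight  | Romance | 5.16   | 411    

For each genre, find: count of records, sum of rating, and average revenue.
SELECT genre,
       COUNT(*) as cnt,
       SUM(rating) as total_rating,
       AVG(revenue) as avg_revenue
FROM movies
GROUP BY genre

Result:
  Action: 1 records, 8.76 total rating, 681.00 avg revenue
  Comedy: 4 records, 23.31 total rating, 411.50 avg revenue
  Drama: 2 records, 14.94 total rating, 397.00 avg revenue
  Horror: 3 records, 20.98 total rating, 240.67 avg revenue
  Romance: 2 records, 13.63 total rating, 407.50 avg revenue
  SciFi: 1 records, 6.01 total rating, 516.00 avg revenue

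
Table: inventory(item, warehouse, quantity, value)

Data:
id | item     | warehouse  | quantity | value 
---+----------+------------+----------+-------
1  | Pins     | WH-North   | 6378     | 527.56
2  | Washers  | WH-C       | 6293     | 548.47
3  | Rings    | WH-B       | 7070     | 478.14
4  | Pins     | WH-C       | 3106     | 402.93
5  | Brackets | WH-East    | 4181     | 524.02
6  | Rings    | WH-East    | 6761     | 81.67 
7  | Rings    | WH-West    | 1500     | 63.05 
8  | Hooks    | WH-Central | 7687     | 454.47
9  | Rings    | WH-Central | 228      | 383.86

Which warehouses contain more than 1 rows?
SELECT warehouse, COUNT(*) as cnt
FROM inventory
GROUP BY warehouse
HAVING COUNT(*) > 1

Result:
  WH-C: 2
  WH-Central: 2
  WH-East: 2

Note: HAVING filters groups after aggregation, WHERE filters rows before.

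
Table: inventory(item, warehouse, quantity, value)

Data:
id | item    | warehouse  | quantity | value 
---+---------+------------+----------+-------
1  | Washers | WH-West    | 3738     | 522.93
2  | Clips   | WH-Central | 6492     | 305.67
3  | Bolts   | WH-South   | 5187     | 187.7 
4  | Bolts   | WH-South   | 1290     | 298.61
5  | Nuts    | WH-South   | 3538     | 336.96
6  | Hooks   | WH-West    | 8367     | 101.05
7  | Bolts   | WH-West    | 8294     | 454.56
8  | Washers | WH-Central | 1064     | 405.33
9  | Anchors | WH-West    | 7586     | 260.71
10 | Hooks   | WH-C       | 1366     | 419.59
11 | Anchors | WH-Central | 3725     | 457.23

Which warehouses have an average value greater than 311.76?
SELECT warehouse, AVG(value)
FROM inventory
GROUP BY warehouse
HAVING AVG(value) > 311.76

Result:
  WH-C: avg=419.59
  WH-Central: avg=389.41
  WH-West: avg=334.81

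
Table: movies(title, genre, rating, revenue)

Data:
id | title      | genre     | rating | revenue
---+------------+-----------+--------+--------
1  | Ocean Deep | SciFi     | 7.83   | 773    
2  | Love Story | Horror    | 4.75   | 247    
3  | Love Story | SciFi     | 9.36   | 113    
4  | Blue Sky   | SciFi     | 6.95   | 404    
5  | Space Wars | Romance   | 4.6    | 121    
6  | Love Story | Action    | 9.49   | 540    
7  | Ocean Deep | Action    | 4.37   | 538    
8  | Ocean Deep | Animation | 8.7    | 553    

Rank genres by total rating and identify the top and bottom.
SELECT genre, SUM(rating)
FROM movies
GROUP BY genre
ORDER BY SUM(rating)

All groups:
  Romance: 4.60
  Horror: 4.75
  Animation: 8.70
  Action: 13.86
  SciFi: 24.14

Highest: SciFi (24.14)
Lowest: Romance (4.60)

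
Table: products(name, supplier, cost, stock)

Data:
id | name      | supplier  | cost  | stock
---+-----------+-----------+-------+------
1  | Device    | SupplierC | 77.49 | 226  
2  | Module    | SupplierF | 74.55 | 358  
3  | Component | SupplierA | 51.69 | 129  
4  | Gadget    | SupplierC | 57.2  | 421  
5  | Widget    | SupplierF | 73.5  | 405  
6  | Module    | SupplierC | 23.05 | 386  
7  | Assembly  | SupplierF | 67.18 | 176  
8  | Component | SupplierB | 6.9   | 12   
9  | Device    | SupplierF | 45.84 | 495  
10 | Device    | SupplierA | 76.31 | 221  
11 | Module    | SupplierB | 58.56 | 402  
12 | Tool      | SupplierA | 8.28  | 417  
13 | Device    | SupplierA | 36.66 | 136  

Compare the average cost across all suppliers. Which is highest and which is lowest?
SELECT supplier, AVG(cost)
FROM products
GROUP BY supplier
ORDER BY AVG(cost)

All groups:
  SupplierB: 32.73
  SupplierA: 43.24
  SupplierC: 52.58
  SupplierF: 65.27

Highest: SupplierF (65.27)
Lowest: SupplierB (32.73)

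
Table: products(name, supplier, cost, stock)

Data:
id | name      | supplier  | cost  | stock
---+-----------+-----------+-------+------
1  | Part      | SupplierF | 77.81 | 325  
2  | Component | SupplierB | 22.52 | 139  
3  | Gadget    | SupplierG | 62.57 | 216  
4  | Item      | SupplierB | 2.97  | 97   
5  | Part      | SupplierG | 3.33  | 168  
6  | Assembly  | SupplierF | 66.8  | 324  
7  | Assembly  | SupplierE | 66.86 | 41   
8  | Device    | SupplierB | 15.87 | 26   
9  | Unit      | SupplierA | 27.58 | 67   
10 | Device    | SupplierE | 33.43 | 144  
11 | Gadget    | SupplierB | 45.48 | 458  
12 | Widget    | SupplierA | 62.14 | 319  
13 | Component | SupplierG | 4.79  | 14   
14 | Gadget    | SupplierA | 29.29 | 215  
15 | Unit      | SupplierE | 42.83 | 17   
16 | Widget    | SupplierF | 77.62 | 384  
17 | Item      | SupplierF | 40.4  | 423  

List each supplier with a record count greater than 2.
SELECT supplier, COUNT(*) as cnt
FROM products
GROUP BY supplier
HAVING COUNT(*) > 2

Result:
  SupplierA: 3
  SupplierB: 4
  SupplierE: 3
  SupplierF: 4
  SupplierG: 3

Note: HAVING filters groups after aggregation, WHERE filters rows before.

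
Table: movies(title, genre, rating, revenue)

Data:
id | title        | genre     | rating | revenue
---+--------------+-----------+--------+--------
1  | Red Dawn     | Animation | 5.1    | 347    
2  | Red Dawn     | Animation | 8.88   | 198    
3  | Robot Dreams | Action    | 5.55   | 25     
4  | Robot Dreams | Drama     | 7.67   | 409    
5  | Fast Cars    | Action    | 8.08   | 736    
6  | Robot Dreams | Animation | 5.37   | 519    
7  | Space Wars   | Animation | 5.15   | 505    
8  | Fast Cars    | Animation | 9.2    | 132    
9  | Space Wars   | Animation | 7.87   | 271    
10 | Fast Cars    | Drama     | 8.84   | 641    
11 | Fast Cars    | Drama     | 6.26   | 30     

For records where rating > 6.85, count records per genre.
SELECT genre, COUNT(*)
FROM movies
WHERE rating > 6.85
GROUP BY genre

Note: WHERE filters rows before grouping.

Result:
  Action: 1
  Animation: 3
  Drama: 2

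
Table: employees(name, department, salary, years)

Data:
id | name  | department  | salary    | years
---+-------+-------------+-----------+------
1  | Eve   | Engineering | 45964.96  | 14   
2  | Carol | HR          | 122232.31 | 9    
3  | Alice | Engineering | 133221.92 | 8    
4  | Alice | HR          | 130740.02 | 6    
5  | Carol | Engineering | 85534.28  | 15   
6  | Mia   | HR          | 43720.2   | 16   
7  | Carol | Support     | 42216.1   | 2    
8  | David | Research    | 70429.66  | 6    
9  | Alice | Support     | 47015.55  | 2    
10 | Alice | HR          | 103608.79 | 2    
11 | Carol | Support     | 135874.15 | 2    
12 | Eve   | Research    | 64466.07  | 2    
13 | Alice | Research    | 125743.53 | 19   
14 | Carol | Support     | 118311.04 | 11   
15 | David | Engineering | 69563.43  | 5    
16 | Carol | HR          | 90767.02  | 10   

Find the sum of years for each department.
SELECT department, SUM(years) as result
FROM employees
GROUP BY department

Result:
  Engineering: 42
  HR: 43
  Research: 27
  Support: 17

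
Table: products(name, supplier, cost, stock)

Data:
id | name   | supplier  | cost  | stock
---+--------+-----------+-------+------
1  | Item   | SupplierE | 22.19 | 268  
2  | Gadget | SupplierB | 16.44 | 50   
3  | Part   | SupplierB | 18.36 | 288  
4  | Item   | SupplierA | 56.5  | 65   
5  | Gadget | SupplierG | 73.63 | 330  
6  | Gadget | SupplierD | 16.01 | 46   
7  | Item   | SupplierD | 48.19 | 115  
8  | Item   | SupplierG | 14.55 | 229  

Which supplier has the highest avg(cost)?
SELECT supplier, AVG(cost) as val
FROM products
GROUP BY supplier
ORDER BY val DESC
LIMIT 1

Result: SupplierA with avg(cost) = 56.50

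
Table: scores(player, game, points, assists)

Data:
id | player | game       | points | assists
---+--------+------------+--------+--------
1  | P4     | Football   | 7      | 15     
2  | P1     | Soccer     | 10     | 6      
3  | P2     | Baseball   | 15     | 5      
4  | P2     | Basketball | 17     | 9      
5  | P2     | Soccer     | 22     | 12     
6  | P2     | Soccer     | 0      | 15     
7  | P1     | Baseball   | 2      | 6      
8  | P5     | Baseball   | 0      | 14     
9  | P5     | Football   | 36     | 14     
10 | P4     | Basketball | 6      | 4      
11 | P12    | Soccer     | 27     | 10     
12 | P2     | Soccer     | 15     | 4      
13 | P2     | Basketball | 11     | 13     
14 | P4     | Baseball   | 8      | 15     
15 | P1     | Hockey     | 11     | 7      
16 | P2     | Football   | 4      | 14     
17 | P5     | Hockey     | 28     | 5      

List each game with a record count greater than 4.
SELECT game, COUNT(*) as cnt
FROM scores
GROUP BY game
HAVING COUNT(*) > 4

Result:
  Soccer: 5

Note: HAVING filters groups after aggregation, WHERE filters rows before.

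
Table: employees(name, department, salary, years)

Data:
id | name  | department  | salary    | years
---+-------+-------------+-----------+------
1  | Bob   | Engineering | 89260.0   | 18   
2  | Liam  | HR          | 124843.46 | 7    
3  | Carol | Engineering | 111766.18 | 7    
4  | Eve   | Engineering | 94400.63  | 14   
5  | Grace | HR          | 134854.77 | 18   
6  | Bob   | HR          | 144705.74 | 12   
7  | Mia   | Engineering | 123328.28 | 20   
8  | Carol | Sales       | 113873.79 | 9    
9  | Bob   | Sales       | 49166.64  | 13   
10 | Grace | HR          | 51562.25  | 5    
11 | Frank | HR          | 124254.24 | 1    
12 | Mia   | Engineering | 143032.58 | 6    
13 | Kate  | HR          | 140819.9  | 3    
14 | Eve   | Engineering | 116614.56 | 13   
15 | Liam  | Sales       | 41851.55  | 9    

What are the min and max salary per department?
SELECT department, MIN(salary), MAX(salary)
FROM employees
GROUP BY department

Result:
  Engineering: min=89260.00, max=143032.58
  HR: min=51562.25, max=144705.74
  Sales: min=41851.55, max=113873.79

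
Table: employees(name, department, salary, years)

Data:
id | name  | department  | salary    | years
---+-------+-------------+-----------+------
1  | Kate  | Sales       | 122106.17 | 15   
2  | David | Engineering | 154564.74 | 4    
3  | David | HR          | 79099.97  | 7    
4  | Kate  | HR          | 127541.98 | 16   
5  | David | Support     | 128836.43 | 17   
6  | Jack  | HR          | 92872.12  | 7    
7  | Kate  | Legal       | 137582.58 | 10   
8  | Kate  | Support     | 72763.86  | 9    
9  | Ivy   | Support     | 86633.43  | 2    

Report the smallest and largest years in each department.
SELECT department, MIN(years), MAX(years)
FROM employees
GROUP BY department

Result:
  Engineering: min=4, max=4
  HR: min=7, max=16
  Legal: min=10, max=10
  Sales: min=15, max=15
  Support: min=2, max=17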